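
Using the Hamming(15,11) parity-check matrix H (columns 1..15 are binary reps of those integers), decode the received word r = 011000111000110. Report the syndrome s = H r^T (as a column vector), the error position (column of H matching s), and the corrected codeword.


s = (0, 1, 0, 0)^T, error position = 4, corrected codeword c = 011100111000110

Compute s = H r^T mod 2 one row at a time:
  s_1 = 1 + 1 + 0 + 0 + 0 + 1 + 1 + 0 = 4 ≡ 0 (mod 2).
  s_2 = 0 + 0 + 0 + 1 + 0 + 1 + 1 + 0 = 3 ≡ 1 (mod 2).
  s_3 = 1 + 1 + 0 + 1 + 0 + 0 + 1 + 0 = 4 ≡ 0 (mod 2).
  s_4 = 0 + 1 + 0 + 1 + 1 + 0 + 1 + 0 = 4 ≡ 0 (mod 2).
s = (0, 1, 0, 0)^T — this equals column 4 of H (binary 0100), so error is at position 4.
Correct: flip bit 4 of r = 011000111000110 to get c = 011100111000110.


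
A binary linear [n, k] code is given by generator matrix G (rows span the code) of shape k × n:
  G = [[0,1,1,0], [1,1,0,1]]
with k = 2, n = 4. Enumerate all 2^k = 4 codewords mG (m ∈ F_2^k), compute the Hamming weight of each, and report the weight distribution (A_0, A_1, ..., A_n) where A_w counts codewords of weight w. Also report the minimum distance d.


Weight distribution: A_0 = 1, A_2 = 1, A_3 = 2. Minimum distance d = 2.

Enumerate all 2^2 = 4 messages m ∈ F_2^2.
For each, compute codeword c = mG in F_2^4, then tally its weight.
  m = 00 → c = 0000, weight = 0.
  m = 10 → c = 0110, weight = 2.
  m = 01 → c = 1101, weight = 3.
  m = 11 → c = 1011, weight = 3.
Tally weights:
  weight 0: 1 codewords.
  weight 2: 1 codewords.
  weight 3: 2 codewords.
Minimum distance d = smallest w > 0 with A_w > 0 = 2.
Sanity: Σ A_w = 4 = 2^2 = 4 ✓.


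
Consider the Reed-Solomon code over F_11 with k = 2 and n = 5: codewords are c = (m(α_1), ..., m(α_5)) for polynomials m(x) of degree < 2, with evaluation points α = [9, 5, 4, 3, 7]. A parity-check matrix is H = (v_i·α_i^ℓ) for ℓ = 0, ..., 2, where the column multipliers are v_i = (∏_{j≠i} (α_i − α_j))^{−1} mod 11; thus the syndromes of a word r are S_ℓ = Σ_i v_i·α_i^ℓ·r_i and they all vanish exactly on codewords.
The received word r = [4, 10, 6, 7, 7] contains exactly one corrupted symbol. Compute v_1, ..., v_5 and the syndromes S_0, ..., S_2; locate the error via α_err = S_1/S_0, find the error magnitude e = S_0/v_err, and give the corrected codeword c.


S = (4, 1, 3), error at position 4, error magnitude e = 5, c = [4, 10, 6, 2, 7].

Step 1: column multipliers v_i = (∏_{j≠i}(α_i − α_j))^{−1} mod 11.
  i = 1 (α = 9): (9−5)(9−4)(9−3)(9−7) = 4·5·6·2 = 240 ≡ 9, so v_1 = 9^{−1} = 5 (mod 11).
  i = 2 (α = 5): (5−9)(5−4)(5−3)(5−7) = (−4)·1·2·(−2) = 16 ≡ 5, so v_2 = 5^{−1} = 9 (mod 11).
  i = 3 (α = 4): (4−9)(4−5)(4−3)(4−7) = (−5)·(−1)·1·(−3) = −15 ≡ 7, so v_3 = 7^{−1} = 8 (mod 11).
  i = 4 (α = 3): (3−9)(3−5)(3−4)(3−7) = (−6)·(−2)·(−1)·(−4) = 48 ≡ 4, so v_4 = 4^{−1} = 3 (mod 11).
  i = 5 (α = 7): (7−9)(7−5)(7−4)(7−3) = (−2)·2·3·4 = −48 ≡ 7, so v_5 = 7^{−1} = 8 (mod 11).
  v = [5, 9, 8, 3, 8].
Step 2: syndromes of r = [4, 10, 6, 7, 7] (all sums mod 11).
  S_0 = Σ v_i r_i = 5·4 + 9·10 + 8·6 + 3·7 + 8·7 = 235 ≡ 4.
  S_1 = Σ v_i α_i r_i = 5·9·4 + 9·5·10 + 8·4·6 + 3·3·7 + 8·7·7 = 1277 ≡ 1.
  α_i^2 mod 11 = [4, 3, 5, 9, 5].
  S_2 = Σ v_i α_i^2 r_i = 5·4·4 + 9·3·10 + 8·5·6 + 3·9·7 + 8·5·7 = 1059 ≡ 3.
  S = (4, 1, 3) ≠ 0, so r is not a codeword (an error is present).
Step 3: locate the error. For a single error e at position i, S_ℓ = v_i·e·α_i^ℓ, so α_err = S_1/S_0.
  S_0^{−1} = 4^{−1} = 3 (mod 11), so α_err = 1·3 = 3 ≡ 3 = α_4. Error position i = 4.
  Consistency check: S_2/S_1 = 3·1 = 3 ≡ 3 = α_err ✓ (single-error assumption holds).
Step 4: error magnitude e = S_0/v_4 = S_0·∏_{j≠4}(α_4 − α_j) = 4·4 = 16 ≡ 5 (mod 11).
Step 5: correct position 4: c_4 = r_4 − e = 7 − 5 ≡ 2 (mod 11). Hence c = [4, 10, 6, 2, 7].
  Check: interpolating c through the α_i gives m(x) = 1 + 4·x (degree < 2) with m(α_i) = c_i for every i, so c is indeed a codeword.


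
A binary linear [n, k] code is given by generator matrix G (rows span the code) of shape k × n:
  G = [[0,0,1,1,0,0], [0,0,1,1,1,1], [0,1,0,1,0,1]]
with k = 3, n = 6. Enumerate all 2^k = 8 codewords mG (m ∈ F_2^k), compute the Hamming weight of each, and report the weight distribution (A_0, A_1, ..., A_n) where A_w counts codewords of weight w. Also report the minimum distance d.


Weight distribution: A_0 = 1, A_2 = 2, A_3 = 4, A_4 = 1. Minimum distance d = 2.

Enumerate all 2^3 = 8 messages m ∈ F_2^3.
For each, compute codeword c = mG in F_2^6, then tally its weight.
  m = 000 → c = 000000, weight = 0.
  m = 100 → c = 001100, weight = 2.
  m = 010 → c = 001111, weight = 4.
  m = 110 → c = 000011, weight = 2.
  m = 001 → c = 010101, weight = 3.
  m = 101 → c = 011001, weight = 3.
  m = 011 → c = 011010, weight = 3.
  m = 111 → c = 010110, weight = 3.
Tally weights:
  weight 0: 1 codewords.
  weight 2: 2 codewords.
  weight 3: 4 codewords.
  weight 4: 1 codewords.
Minimum distance d = smallest w > 0 with A_w > 0 = 2.
Sanity: Σ A_w = 8 = 2^3 = 8 ✓.


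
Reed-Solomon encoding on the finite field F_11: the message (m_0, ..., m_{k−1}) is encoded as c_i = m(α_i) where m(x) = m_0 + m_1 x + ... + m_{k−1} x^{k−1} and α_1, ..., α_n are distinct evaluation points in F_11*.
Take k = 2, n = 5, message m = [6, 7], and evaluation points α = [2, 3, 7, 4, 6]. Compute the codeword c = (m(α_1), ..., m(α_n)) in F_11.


c = [9, 5, 0, 1, 4]

Message polynomial: m(x) = 6 + 7·x (mod 11).
For each evaluation point α_i, compute m(α_i) mod 11:
  α_1 = 2: Horner steps 7 → 9, so m(2) = 9.
  α_2 = 3: Horner steps 7 → 5, so m(3) = 5.
  α_3 = 7: Horner steps 7 → 0, so m(7) = 0.
  α_4 = 4: Horner steps 7 → 1, so m(4) = 1.
  α_5 = 6: Horner steps 7 → 4, so m(6) = 4.
Codeword c = [9, 5, 0, 1, 4] ∈ F_11^5.


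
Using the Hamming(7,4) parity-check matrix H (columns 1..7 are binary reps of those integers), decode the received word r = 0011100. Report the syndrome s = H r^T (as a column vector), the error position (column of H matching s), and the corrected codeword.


s = (0, 1, 0)^T, error position = 2, corrected codeword c = 0111100

Compute s = H r^T mod 2 one row at a time:
  s_1 = 1 + 1 + 0 + 0 = 2 ≡ 0 (mod 2).
  s_2 = 0 + 1 + 0 + 0 = 1 ≡ 1 (mod 2).
  s_3 = 0 + 1 + 1 + 0 = 2 ≡ 0 (mod 2).
s = (0, 1, 0)^T — this equals column 2 of H (binary 010), so error is at position 2.
Correct: flip bit 2 of r = 0011100 to get c = 0111100.


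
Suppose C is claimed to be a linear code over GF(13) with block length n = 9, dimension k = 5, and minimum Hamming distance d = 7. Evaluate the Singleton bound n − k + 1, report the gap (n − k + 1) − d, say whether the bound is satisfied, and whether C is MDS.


Singleton RHS = n − k + 1 = 5, slack = -2, bound violated (no such code; not MDS).

Singleton bound: d ≤ n − k + 1.
Here n = 9, k = 5, so n − k + 1 = 5.
Given d = 7, check d ≤ 5: NO.
Slack = (n − k + 1) − d = -2.
The slack is negative: d = 7 exceeds n − k + 1 = 5 by 2, so the Singleton bound is violated and no linear [9, 5, 7]_13 code can exist. In particular it is not MDS (MDS requires d = n − k + 1 exactly).
Description: the claimed parameters are [9, 5, 7]_13; such a code would be impossible (violates the Singleton bound).


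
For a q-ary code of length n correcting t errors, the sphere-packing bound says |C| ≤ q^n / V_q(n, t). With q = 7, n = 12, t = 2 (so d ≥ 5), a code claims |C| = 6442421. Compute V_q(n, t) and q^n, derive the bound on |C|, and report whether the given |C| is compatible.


V_q(n, t) = 2449, q^n = 13841287201, Hamming bound = 5651811, |C| = 6442421 > bound (violated).

Step 1: Compute V_q(n, t) = Σ_{j=0}^2 C(n, j) (q−1)^j.
  j = 0: C(12,0)·(6)^0 = 1·1 = 1.
  j = 1: C(12,1)·(6)^1 = 12·6 = 72.
  j = 2: C(12,2)·(6)^2 = 66·36 = 2376.
  V_q(n, t) = 1 + 72 + 2376 = 2449.
Step 2: q^n = 7^12 = 13841287201.
Step 3: Hamming bound ⌊q^n / V_q(n,t)⌋ = ⌊13841287201/2449⌋ = 5651811.
Step 4: Compare |C| = 6442421 to 5651811: violated.
The claimed |C| lies above the Hamming bound, so no 7-ary code of length 12 with d ≥ 5 can have 6442421 codewords.


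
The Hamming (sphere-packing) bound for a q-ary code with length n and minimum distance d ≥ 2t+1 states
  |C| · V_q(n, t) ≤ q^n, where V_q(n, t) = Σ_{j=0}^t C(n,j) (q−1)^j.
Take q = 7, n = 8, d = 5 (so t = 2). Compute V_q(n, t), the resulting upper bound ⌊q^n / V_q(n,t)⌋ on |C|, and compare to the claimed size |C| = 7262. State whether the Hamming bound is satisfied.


V_q(n, t) = 1057, q^n = 5764801, Hamming bound = 5453, |C| = 7262 > bound (violated).

Step 1: Compute V_q(n, t) = Σ_{j=0}^2 C(n, j) (q−1)^j.
  j = 0: C(8,0)·(6)^0 = 1·1 = 1.
  j = 1: C(8,1)·(6)^1 = 8·6 = 48.
  j = 2: C(8,2)·(6)^2 = 28·36 = 1008.
  V_q(n, t) = 1 + 48 + 1008 = 1057.
Step 2: q^n = 7^8 = 5764801.
Step 3: Hamming bound ⌊q^n / V_q(n,t)⌋ = ⌊5764801/1057⌋ = 5453.
Step 4: Compare |C| = 7262 to 5453: violated.
The claimed |C| lies above the Hamming bound, so no 7-ary code of length 8 with d ≥ 5 can have 7262 codewords.


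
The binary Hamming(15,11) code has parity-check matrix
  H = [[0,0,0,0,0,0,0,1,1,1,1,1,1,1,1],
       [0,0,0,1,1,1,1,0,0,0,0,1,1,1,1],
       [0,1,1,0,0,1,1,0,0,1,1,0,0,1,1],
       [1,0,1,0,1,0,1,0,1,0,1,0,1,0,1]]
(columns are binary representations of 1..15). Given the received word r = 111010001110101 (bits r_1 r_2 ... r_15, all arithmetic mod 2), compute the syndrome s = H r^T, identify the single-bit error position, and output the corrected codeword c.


s = (1, 1, 1, 1)^T, error position = 15, corrected codeword c = 111010001110100

Compute s = H r^T mod 2 one row at a time:
  s_1 = 0 + 1 + 1 + 1 + 0 + 1 + 0 + 1 = 5 ≡ 1 (mod 2).
  s_2 = 0 + 1 + 0 + 0 + 0 + 1 + 0 + 1 = 3 ≡ 1 (mod 2).
  s_3 = 1 + 1 + 0 + 0 + 1 + 1 + 0 + 1 = 5 ≡ 1 (mod 2).
  s_4 = 1 + 1 + 1 + 0 + 1 + 1 + 1 + 1 = 7 ≡ 1 (mod 2).
s = (1, 1, 1, 1)^T — this equals column 15 of H (binary 1111), so error is at position 15.
Correct: flip bit 15 of r = 111010001110101 to get c = 111010001110100.


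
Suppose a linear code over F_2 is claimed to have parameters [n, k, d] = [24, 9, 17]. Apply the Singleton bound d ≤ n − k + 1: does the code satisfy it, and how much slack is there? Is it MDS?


Singleton RHS = n − k + 1 = 16, slack = -1, bound violated (no such code; not MDS).

Singleton bound: d ≤ n − k + 1.
Here n = 24, k = 9, so n − k + 1 = 16.
Given d = 17, check d ≤ 16: NO.
Slack = (n − k + 1) − d = -1.
The slack is negative: d = 17 exceeds n − k + 1 = 16 by 1, so the Singleton bound is violated and no linear [24, 9, 17]_2 code can exist. In particular it is not MDS (MDS requires d = n − k + 1 exactly).
Description: the claimed parameters are [24, 9, 17]_2; such a code would be impossible (violates the Singleton bound).


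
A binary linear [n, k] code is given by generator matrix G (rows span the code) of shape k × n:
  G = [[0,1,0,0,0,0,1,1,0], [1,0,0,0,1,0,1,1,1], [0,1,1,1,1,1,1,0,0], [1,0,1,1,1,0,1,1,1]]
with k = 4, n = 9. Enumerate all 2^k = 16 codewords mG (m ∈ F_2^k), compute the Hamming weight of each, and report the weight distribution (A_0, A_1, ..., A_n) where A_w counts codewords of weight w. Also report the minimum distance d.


Weight distribution: A_0 = 1, A_2 = 1, A_3 = 2, A_4 = 3, A_5 = 4, A_6 = 3, A_7 = 2. Minimum distance d = 2.

Enumerate all 2^4 = 16 messages m ∈ F_2^4.
For each, compute codeword c = mG in F_2^9, then tally its weight.
  m = 0000 → c = 000000000, weight = 0.
  m = 1000 → c = 010000110, weight = 3.
  m = 0100 → c = 100010111, weight = 5.
  m = 1100 → c = 110010001, weight = 4.
  m = 0010 → c = 011111100, weight = 6.
  m = 1010 → c = 001111010, weight = 5.
  m = 0110 → c = 111101011, weight = 7.
  m = 1110 → c = 101101101, weight = 6.
  m = 0001 → c = 101110111, weight = 7.
  m = 1001 → c = 111110001, weight = 6.
  m = 0101 → c = 001100000, weight = 2.
  m = 1101 → c = 011100110, weight = 5.
  m = 0011 → c = 110001011, weight = 5.
  m = 1011 → c = 100001101, weight = 4.
  m = 0111 → c = 010011100, weight = 4.
  m = 1111 → c = 000011010, weight = 3.
Tally weights:
  weight 0: 1 codewords.
  weight 2: 1 codewords.
  weight 3: 2 codewords.
  weight 4: 3 codewords.
  weight 5: 4 codewords.
  weight 6: 3 codewords.
  weight 7: 2 codewords.
Minimum distance d = smallest w > 0 with A_w > 0 = 2.
Sanity: Σ A_w = 16 = 2^4 = 16 ✓.


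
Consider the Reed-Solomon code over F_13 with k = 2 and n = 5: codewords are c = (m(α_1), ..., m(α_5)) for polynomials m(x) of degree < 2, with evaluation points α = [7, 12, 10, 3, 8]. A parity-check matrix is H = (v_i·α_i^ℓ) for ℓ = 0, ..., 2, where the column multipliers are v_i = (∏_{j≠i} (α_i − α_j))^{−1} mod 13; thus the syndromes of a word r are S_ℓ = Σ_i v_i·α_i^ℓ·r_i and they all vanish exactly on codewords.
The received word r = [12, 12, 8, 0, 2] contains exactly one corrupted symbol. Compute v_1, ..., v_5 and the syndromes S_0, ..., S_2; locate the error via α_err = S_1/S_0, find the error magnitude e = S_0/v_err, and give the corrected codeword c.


S = (7, 6, 7), error at position 2, error magnitude e = 11, c = [12, 1, 8, 0, 2].

Step 1: column multipliers v_i = (∏_{j≠i}(α_i − α_j))^{−1} mod 13.
  i = 1 (α = 7): (7−12)(7−10)(7−3)(7−8) = (−5)·(−3)·4·(−1) = −60 ≡ 5, so v_1 = 5^{−1} = 8 (mod 13).
  i = 2 (α = 12): (12−7)(12−10)(12−3)(12−8) = 5·2·9·4 = 360 ≡ 9, so v_2 = 9^{−1} = 3 (mod 13).
  i = 3 (α = 10): (10−7)(10−12)(10−3)(10−8) = 3·(−2)·7·2 = −84 ≡ 7, so v_3 = 7^{−1} = 2 (mod 13).
  i = 4 (α = 3): (3−7)(3−12)(3−10)(3−8) = (−4)·(−9)·(−7)·(−5) = 1260 ≡ 12, so v_4 = 12^{−1} = 12 (mod 13).
  i = 5 (α = 8): (8−7)(8−12)(8−10)(8−3) = 1·(−4)·(−2)·5 = 40 ≡ 1, so v_5 = 1^{−1} = 1 (mod 13).
  v = [8, 3, 2, 12, 1].
Step 2: syndromes of r = [12, 12, 8, 0, 2] (all sums mod 13).
  S_0 = Σ v_i r_i = 8·12 + 3·12 + 2·8 + 12·0 + 1·2 = 150 ≡ 7.
  S_1 = Σ v_i α_i r_i = 8·7·12 + 3·12·12 + 2·10·8 + 12·3·0 + 1·8·2 = 1280 ≡ 6.
  α_i^2 mod 13 = [10, 1, 9, 9, 12].
  S_2 = Σ v_i α_i^2 r_i = 8·10·12 + 3·1·12 + 2·9·8 + 12·9·0 + 1·12·2 = 1164 ≡ 7.
  S = (7, 6, 7) ≠ 0, so r is not a codeword (an error is present).
Step 3: locate the error. For a single error e at position i, S_ℓ = v_i·e·α_i^ℓ, so α_err = S_1/S_0.
  S_0^{−1} = 7^{−1} = 2 (mod 13), so α_err = 6·2 = 12 ≡ 12 = α_2. Error position i = 2.
  Consistency check: S_2/S_1 = 7·11 = 77 ≡ 12 = α_err ✓ (single-error assumption holds).
Step 4: error magnitude e = S_0/v_2 = S_0·∏_{j≠2}(α_2 − α_j) = 7·9 = 63 ≡ 11 (mod 13).
Step 5: correct position 2: c_2 = r_2 − e = 12 − 11 ≡ 1 (mod 13). Hence c = [12, 1, 8, 0, 2].
  Check: interpolating c through the α_i gives m(x) = 4 + 3·x (degree < 2) with m(α_i) = c_i for every i, so c is indeed a codeword.


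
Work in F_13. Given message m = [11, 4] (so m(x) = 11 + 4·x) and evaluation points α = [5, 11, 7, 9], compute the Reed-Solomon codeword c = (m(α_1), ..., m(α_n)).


c = [5, 3, 0, 8]

Message polynomial: m(x) = 11 + 4·x (mod 13).
For each evaluation point α_i, compute m(α_i) mod 13:
  α_1 = 5: Horner steps 4 → 5, so m(5) = 5.
  α_2 = 11: Horner steps 4 → 3, so m(11) = 3.
  α_3 = 7: Horner steps 4 → 0, so m(7) = 0.
  α_4 = 9: Horner steps 4 → 8, so m(9) = 8.
Codeword c = [5, 3, 0, 8] ∈ F_13^4.


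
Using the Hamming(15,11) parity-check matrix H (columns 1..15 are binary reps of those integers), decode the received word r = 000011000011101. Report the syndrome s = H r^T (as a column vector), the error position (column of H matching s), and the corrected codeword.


s = (0, 1, 1, 0)^T, error position = 6, corrected codeword c = 000010000011101

Compute s = H r^T mod 2 one row at a time:
  s_1 = 0 + 0 + 0 + 1 + 1 + 1 + 0 + 1 = 4 ≡ 0 (mod 2).
  s_2 = 0 + 1 + 1 + 0 + 1 + 1 + 0 + 1 = 5 ≡ 1 (mod 2).
  s_3 = 0 + 0 + 1 + 0 + 0 + 1 + 0 + 1 = 3 ≡ 1 (mod 2).
  s_4 = 0 + 0 + 1 + 0 + 0 + 1 + 1 + 1 = 4 ≡ 0 (mod 2).
s = (0, 1, 1, 0)^T — this equals column 6 of H (binary 0110), so error is at position 6.
Correct: flip bit 6 of r = 000011000011101 to get c = 000010000011101.


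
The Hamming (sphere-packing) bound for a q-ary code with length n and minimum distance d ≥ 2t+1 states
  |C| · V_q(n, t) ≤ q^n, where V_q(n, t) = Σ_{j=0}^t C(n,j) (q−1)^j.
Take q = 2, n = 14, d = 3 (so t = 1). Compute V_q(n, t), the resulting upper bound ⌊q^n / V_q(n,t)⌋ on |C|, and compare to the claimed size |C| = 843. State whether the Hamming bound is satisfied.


V_q(n, t) = 15, q^n = 16384, Hamming bound = 1092, |C| = 843 ≤ bound (satisfied).

Step 1: Compute V_q(n, t) = Σ_{j=0}^1 C(n, j) (q−1)^j.
  j = 0: C(14,0)·(1)^0 = 1·1 = 1.
  j = 1: C(14,1)·(1)^1 = 14·1 = 14.
  V_q(n, t) = 1 + 14 = 15.
Step 2: q^n = 2^14 = 16384.
Step 3: Hamming bound ⌊q^n / V_q(n,t)⌋ = ⌊16384/15⌋ = 1092.
Step 4: Compare |C| = 843 to 1092: satisfied.
The claimed |C| lies below the Hamming bound.


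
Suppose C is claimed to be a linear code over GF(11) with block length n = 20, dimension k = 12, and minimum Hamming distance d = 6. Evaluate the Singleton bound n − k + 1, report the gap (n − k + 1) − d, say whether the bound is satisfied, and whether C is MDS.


Singleton RHS = n − k + 1 = 9, slack = 3, bound satisfied, not MDS.

Singleton bound: d ≤ n − k + 1.
Here n = 20, k = 12, so n − k + 1 = 9.
Given d = 6, check d ≤ 9: YES.
Slack = (n − k + 1) − d = 3.
The code is NOT MDS (slack = 3 > 0).
Description: the claimed parameters are [20, 12, 6]_11; such a code would be non-MDS.


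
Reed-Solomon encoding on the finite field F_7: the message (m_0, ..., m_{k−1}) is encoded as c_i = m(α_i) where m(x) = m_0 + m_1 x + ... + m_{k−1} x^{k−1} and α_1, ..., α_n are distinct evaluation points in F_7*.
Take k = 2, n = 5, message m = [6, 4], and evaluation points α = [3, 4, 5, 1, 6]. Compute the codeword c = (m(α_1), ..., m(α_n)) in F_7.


c = [4, 1, 5, 3, 2]

Message polynomial: m(x) = 6 + 4·x (mod 7).
For each evaluation point α_i, compute m(α_i) mod 7:
  α_1 = 3: Horner steps 4 → 4, so m(3) = 4.
  α_2 = 4: Horner steps 4 → 1, so m(4) = 1.
  α_3 = 5: Horner steps 4 → 5, so m(5) = 5.
  α_4 = 1: Horner steps 4 → 3, so m(1) = 3.
  α_5 = 6: Horner steps 4 → 2, so m(6) = 2.
Codeword c = [4, 1, 5, 3, 2] ∈ F_7^5.


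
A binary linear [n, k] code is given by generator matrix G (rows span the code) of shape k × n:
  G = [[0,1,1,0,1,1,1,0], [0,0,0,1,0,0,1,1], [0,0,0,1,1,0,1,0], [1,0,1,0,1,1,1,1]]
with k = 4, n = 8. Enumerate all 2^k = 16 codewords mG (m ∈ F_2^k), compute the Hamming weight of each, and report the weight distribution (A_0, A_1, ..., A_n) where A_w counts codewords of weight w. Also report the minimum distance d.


Weight distribution: A_0 = 1, A_2 = 1, A_3 = 4, A_4 = 3, A_5 = 4, A_6 = 3. Minimum distance d = 2.

Enumerate all 2^4 = 16 messages m ∈ F_2^4.
For each, compute codeword c = mG in F_2^8, then tally its weight.
  m = 0000 → c = 00000000, weight = 0.
  m = 1000 → c = 01101110, weight = 5.
  m = 0100 → c = 00010011, weight = 3.
  m = 1100 → c = 01111101, weight = 6.
  m = 0010 → c = 00011010, weight = 3.
  m = 1010 → c = 01110100, weight = 4.
  m = 0110 → c = 00001001, weight = 2.
  m = 1110 → c = 01100111, weight = 5.
  m = 0001 → c = 10101111, weight = 6.
  m = 1001 → c = 11000001, weight = 3.
  m = 0101 → c = 10111100, weight = 5.
  m = 1101 → c = 11010010, weight = 4.
  m = 0011 → c = 10110101, weight = 5.
  m = 1011 → c = 11011011, weight = 6.
  m = 0111 → c = 10100110, weight = 4.
  m = 1111 → c = 11001000, weight = 3.
Tally weights:
  weight 0: 1 codewords.
  weight 2: 1 codewords.
  weight 3: 4 codewords.
  weight 4: 3 codewords.
  weight 5: 4 codewords.
  weight 6: 3 codewords.
Minimum distance d = smallest w > 0 with A_w > 0 = 2.
Sanity: Σ A_w = 16 = 2^4 = 16 ✓.


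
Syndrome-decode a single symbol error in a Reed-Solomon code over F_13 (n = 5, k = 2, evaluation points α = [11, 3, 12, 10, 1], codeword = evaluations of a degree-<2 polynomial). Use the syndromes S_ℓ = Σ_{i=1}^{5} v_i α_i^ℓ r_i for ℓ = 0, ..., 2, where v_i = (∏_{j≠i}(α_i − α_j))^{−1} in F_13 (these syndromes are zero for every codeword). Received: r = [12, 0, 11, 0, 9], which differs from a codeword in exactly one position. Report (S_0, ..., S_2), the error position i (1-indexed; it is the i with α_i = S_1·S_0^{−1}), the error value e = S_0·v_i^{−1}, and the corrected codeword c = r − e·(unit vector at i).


S = (1, 3, 9), error at position 2, error magnitude e = 6, c = [12, 7, 11, 0, 9].

Step 1: column multipliers v_i = (∏_{j≠i}(α_i − α_j))^{−1} mod 13.
  i = 1 (α = 11): (11−3)(11−12)(11−10)(11−1) = 8·(−1)·1·10 = −80 ≡ 11, so v_1 = 11^{−1} = 6 (mod 13).
  i = 2 (α = 3): (3−11)(3−12)(3−10)(3−1) = (−8)·(−9)·(−7)·2 = −1008 ≡ 6, so v_2 = 6^{−1} = 11 (mod 13).
  i = 3 (α = 12): (12−11)(12−3)(12−10)(12−1) = 1·9·2·11 = 198 ≡ 3, so v_3 = 3^{−1} = 9 (mod 13).
  i = 4 (α = 10): (10−11)(10−3)(10−12)(10−1) = (−1)·7·(−2)·9 = 126 ≡ 9, so v_4 = 9^{−1} = 3 (mod 13).
  i = 5 (α = 1): (1−11)(1−3)(1−12)(1−10) = (−10)·(−2)·(−11)·(−9) = 1980 ≡ 4, so v_5 = 4^{−1} = 10 (mod 13).
  v = [6, 11, 9, 3, 10].
Step 2: syndromes of r = [12, 0, 11, 0, 9] (all sums mod 13).
  S_0 = Σ v_i r_i = 6·12 + 11·0 + 9·11 + 3·0 + 10·9 = 261 ≡ 1.
  S_1 = Σ v_i α_i r_i = 6·11·12 + 11·3·0 + 9·12·11 + 3·10·0 + 10·1·9 = 2070 ≡ 3.
  α_i^2 mod 13 = [4, 9, 1, 9, 1].
  S_2 = Σ v_i α_i^2 r_i = 6·4·12 + 11·9·0 + 9·1·11 + 3·9·0 + 10·1·9 = 477 ≡ 9.
  S = (1, 3, 9) ≠ 0, so r is not a codeword (an error is present).
Step 3: locate the error. For a single error e at position i, S_ℓ = v_i·e·α_i^ℓ, so α_err = S_1/S_0.
  S_0^{−1} = 1^{−1} = 1 (mod 13), so α_err = 3·1 = 3 ≡ 3 = α_2. Error position i = 2.
  Consistency check: S_2/S_1 = 9·9 = 81 ≡ 3 = α_err ✓ (single-error assumption holds).
Step 4: error magnitude e = S_0/v_2 = S_0·∏_{j≠2}(α_2 − α_j) = 1·6 = 6 ≡ 6 (mod 13).
Step 5: correct position 2: c_2 = r_2 − e = 0 − 6 ≡ 7 (mod 13). Hence c = [12, 7, 11, 0, 9].
  Check: interpolating c through the α_i gives m(x) = 10 + 12·x (degree < 2) with m(α_i) = c_i for every i, so c is indeed a codeword.


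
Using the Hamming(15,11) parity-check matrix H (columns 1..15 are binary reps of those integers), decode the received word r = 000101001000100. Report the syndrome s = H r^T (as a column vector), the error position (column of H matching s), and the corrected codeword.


s = (0, 1, 1, 0)^T, error position = 6, corrected codeword c = 000100001000100

Compute s = H r^T mod 2 one row at a time:
  s_1 = 0 + 1 + 0 + 0 + 0 + 1 + 0 + 0 = 2 ≡ 0 (mod 2).
  s_2 = 1 + 0 + 1 + 0 + 0 + 1 + 0 + 0 = 3 ≡ 1 (mod 2).
  s_3 = 0 + 0 + 1 + 0 + 0 + 0 + 0 + 0 = 1 ≡ 1 (mod 2).
  s_4 = 0 + 0 + 0 + 0 + 1 + 0 + 1 + 0 = 2 ≡ 0 (mod 2).
s = (0, 1, 1, 0)^T — this equals column 6 of H (binary 0110), so error is at position 6.
Correct: flip bit 6 of r = 000101001000100 to get c = 000100001000100.


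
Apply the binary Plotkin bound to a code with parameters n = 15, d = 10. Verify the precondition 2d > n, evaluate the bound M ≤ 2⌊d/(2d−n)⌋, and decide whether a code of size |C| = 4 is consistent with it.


Plotkin bound M ≤ 4; given |C| = 4 ≤ bound (satisfied).

Check applicability: 2d = 20, n = 15.
2d − n = 5 > 0, so Plotkin applies.
Compute d/(2d−n) = 10/5 ≈ 2.0000.
⌊d/(2d−n)⌋ = 2.
Plotkin bound: M ≤ 2·2 = 4.
Given |C| = 4, check: satisfied.
This |C| is at the Plotkin bound.


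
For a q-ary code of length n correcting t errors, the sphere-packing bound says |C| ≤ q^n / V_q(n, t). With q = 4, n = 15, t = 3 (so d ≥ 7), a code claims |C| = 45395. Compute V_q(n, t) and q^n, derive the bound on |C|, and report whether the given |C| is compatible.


V_q(n, t) = 13276, q^n = 1073741824, Hamming bound = 80878, |C| = 45395 ≤ bound (satisfied).

Step 1: Compute V_q(n, t) = Σ_{j=0}^3 C(n, j) (q−1)^j.
  j = 0: C(15,0)·(3)^0 = 1·1 = 1.
  j = 1: C(15,1)·(3)^1 = 15·3 = 45.
  j = 2: C(15,2)·(3)^2 = 105·9 = 945.
  j = 3: C(15,3)·(3)^3 = 455·27 = 12285.
  V_q(n, t) = 1 + 45 + 945 + 12285 = 13276.
Step 2: q^n = 4^15 = 1073741824.
Step 3: Hamming bound ⌊q^n / V_q(n,t)⌋ = ⌊1073741824/13276⌋ = 80878.
Step 4: Compare |C| = 45395 to 80878: satisfied.
The claimed |C| lies below the Hamming bound.


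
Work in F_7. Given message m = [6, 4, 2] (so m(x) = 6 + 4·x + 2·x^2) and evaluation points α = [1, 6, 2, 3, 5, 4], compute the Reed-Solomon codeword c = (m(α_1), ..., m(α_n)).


c = [5, 4, 1, 1, 6, 5]

Message polynomial: m(x) = 6 + 4·x + 2·x^2 (mod 7).
For each evaluation point α_i, compute m(α_i) mod 7:
  α_1 = 1: Horner steps 2 → 6 → 5, so m(1) = 5.
  α_2 = 6: Horner steps 2 → 2 → 4, so m(6) = 4.
  α_3 = 2: Horner steps 2 → 1 → 1, so m(2) = 1.
  α_4 = 3: Horner steps 2 → 3 → 1, so m(3) = 1.
  α_5 = 5: Horner steps 2 → 0 → 6, so m(5) = 6.
  α_6 = 4: Horner steps 2 → 5 → 5, so m(4) = 5.
Codeword c = [5, 4, 1, 1, 6, 5] ∈ F_7^6.


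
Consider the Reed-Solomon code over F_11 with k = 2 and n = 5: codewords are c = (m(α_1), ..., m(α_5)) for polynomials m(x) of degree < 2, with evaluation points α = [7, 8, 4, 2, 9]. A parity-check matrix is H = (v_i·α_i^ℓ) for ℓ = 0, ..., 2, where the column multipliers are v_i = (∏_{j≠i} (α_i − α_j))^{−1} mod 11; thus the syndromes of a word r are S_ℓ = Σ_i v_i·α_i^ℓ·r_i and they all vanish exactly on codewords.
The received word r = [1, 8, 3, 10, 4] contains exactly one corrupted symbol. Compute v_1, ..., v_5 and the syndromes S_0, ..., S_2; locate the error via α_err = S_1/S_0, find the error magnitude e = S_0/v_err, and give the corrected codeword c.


S = (1, 4, 5), error at position 3, error magnitude e = 1, c = [1, 8, 2, 10, 4].

Step 1: column multipliers v_i = (∏_{j≠i}(α_i − α_j))^{−1} mod 11.
  i = 1 (α = 7): (7−8)(7−4)(7−2)(7−9) = (−1)·3·5·(−2) = 30 ≡ 8, so v_1 = 8^{−1} = 7 (mod 11).
  i = 2 (α = 8): (8−7)(8−4)(8−2)(8−9) = 1·4·6·(−1) = −24 ≡ 9, so v_2 = 9^{−1} = 5 (mod 11).
  i = 3 (α = 4): (4−7)(4−8)(4−2)(4−9) = (−3)·(−4)·2·(−5) = −120 ≡ 1, so v_3 = 1^{−1} = 1 (mod 11).
  i = 4 (α = 2): (2−7)(2−8)(2−4)(2−9) = (−5)·(−6)·(−2)·(−7) = 420 ≡ 2, so v_4 = 2^{−1} = 6 (mod 11).
  i = 5 (α = 9): (9−7)(9−8)(9−4)(9−2) = 2·1·5·7 = 70 ≡ 4, so v_5 = 4^{−1} = 3 (mod 11).
  v = [7, 5, 1, 6, 3].
Step 2: syndromes of r = [1, 8, 3, 10, 4] (all sums mod 11).
  S_0 = Σ v_i r_i = 7·1 + 5·8 + 1·3 + 6·10 + 3·4 = 122 ≡ 1.
  S_1 = Σ v_i α_i r_i = 7·7·1 + 5·8·8 + 1·4·3 + 6·2·10 + 3·9·4 = 609 ≡ 4.
  α_i^2 mod 11 = [5, 9, 5, 4, 4].
  S_2 = Σ v_i α_i^2 r_i = 7·5·1 + 5·9·8 + 1·5·3 + 6·4·10 + 3·4·4 = 698 ≡ 5.
  S = (1, 4, 5) ≠ 0, so r is not a codeword (an error is present).
Step 3: locate the error. For a single error e at position i, S_ℓ = v_i·e·α_i^ℓ, so α_err = S_1/S_0.
  S_0^{−1} = 1^{−1} = 1 (mod 11), so α_err = 4·1 = 4 ≡ 4 = α_3. Error position i = 3.
  Consistency check: S_2/S_1 = 5·3 = 15 ≡ 4 = α_err ✓ (single-error assumption holds).
Step 4: error magnitude e = S_0/v_3 = S_0·∏_{j≠3}(α_3 − α_j) = 1·1 = 1 ≡ 1 (mod 11).
Step 5: correct position 3: c_3 = r_3 − e = 3 − 1 ≡ 2 (mod 11). Hence c = [1, 8, 2, 10, 4].
  Check: interpolating c through the α_i gives m(x) = 7 + 7·x (degree < 2) with m(α_i) = c_i for every i, so c is indeed a codeword.


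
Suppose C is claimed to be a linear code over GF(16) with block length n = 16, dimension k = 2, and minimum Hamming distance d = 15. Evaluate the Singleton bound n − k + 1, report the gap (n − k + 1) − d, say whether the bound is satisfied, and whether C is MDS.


Singleton RHS = n − k + 1 = 15, slack = 0, bound satisfied, MDS.

Singleton bound: d ≤ n − k + 1.
Here n = 16, k = 2, so n − k + 1 = 15.
Given d = 15, check d ≤ 15: YES.
Slack = (n − k + 1) − d = 0.
The code is MDS (slack = 0).
Description: the claimed parameters are [16, 2, 15]_16; such a code would be MDS (meets Singleton bound).


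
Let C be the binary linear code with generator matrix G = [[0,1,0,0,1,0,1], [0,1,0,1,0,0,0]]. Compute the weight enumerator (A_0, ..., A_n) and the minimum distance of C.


Weight distribution: A_0 = 1, A_2 = 1, A_3 = 2. Minimum distance d = 2.

Enumerate all 2^2 = 4 messages m ∈ F_2^2.
For each, compute codeword c = mG in F_2^7, then tally its weight.
  m = 00 → c = 0000000, weight = 0.
  m = 10 → c = 0100101, weight = 3.
  m = 01 → c = 0101000, weight = 2.
  m = 11 → c = 0001101, weight = 3.
Tally weights:
  weight 0: 1 codewords.
  weight 2: 1 codewords.
  weight 3: 2 codewords.
Minimum distance d = smallest w > 0 with A_w > 0 = 2.
Sanity: Σ A_w = 4 = 2^2 = 4 ✓.


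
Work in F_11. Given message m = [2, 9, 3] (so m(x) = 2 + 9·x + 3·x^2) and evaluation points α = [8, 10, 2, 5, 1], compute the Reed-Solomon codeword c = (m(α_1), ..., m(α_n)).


c = [2, 7, 10, 1, 3]

Message polynomial: m(x) = 2 + 9·x + 3·x^2 (mod 11).
For each evaluation point α_i, compute m(α_i) mod 11:
  α_1 = 8: Horner steps 3 → 0 → 2, so m(8) = 2.
  α_2 = 10: Horner steps 3 → 6 → 7, so m(10) = 7.
  α_3 = 2: Horner steps 3 → 4 → 10, so m(2) = 10.
  α_4 = 5: Horner steps 3 → 2 → 1, so m(5) = 1.
  α_5 = 1: Horner steps 3 → 1 → 3, so m(1) = 3.
Codeword c = [2, 7, 10, 1, 3] ∈ F_11^5.


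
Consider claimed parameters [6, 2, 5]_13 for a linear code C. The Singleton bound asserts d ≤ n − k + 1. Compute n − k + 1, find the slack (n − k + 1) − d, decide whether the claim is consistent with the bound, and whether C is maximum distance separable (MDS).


Singleton RHS = n − k + 1 = 5, slack = 0, bound satisfied, MDS.

Singleton bound: d ≤ n − k + 1.
Here n = 6, k = 2, so n − k + 1 = 5.
Given d = 5, check d ≤ 5: YES.
Slack = (n − k + 1) − d = 0.
The code is MDS (slack = 0).
Description: the claimed parameters are [6, 2, 5]_13; such a code would be MDS (meets Singleton bound).


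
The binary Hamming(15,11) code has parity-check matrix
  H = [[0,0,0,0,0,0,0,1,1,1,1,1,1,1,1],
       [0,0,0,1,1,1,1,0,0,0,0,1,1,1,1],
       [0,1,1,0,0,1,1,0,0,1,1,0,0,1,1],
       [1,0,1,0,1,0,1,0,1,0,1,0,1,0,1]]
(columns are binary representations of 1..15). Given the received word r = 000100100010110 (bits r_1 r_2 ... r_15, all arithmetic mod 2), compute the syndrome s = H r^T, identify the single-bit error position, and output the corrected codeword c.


s = (1, 0, 1, 1)^T, error position = 11, corrected codeword c = 000100100000110

Compute s = H r^T mod 2 one row at a time:
  s_1 = 0 + 0 + 0 + 1 + 0 + 1 + 1 + 0 = 3 ≡ 1 (mod 2).
  s_2 = 1 + 0 + 0 + 1 + 0 + 1 + 1 + 0 = 4 ≡ 0 (mod 2).
  s_3 = 0 + 0 + 0 + 1 + 0 + 1 + 1 + 0 = 3 ≡ 1 (mod 2).
  s_4 = 0 + 0 + 0 + 1 + 0 + 1 + 1 + 0 = 3 ≡ 1 (mod 2).
s = (1, 0, 1, 1)^T — this equals column 11 of H (binary 1011), so error is at position 11.
Correct: flip bit 11 of r = 000100100010110 to get c = 000100100000110.


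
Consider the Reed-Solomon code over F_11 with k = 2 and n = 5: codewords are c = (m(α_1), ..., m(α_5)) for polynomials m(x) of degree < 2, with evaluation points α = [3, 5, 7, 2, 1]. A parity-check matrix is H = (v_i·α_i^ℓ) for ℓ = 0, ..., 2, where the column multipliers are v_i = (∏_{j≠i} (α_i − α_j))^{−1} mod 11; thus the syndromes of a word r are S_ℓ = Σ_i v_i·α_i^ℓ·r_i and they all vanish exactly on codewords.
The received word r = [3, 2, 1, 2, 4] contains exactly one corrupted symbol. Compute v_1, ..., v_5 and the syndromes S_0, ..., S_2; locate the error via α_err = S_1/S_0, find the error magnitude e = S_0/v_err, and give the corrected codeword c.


S = (10, 9, 7), error at position 4, error magnitude e = 4, c = [3, 2, 1, 9, 4].

Step 1: column multipliers v_i = (∏_{j≠i}(α_i − α_j))^{−1} mod 11.
  i = 1 (α = 3): (3−5)(3−7)(3−2)(3−1) = (−2)·(−4)·1·2 = 16 ≡ 5, so v_1 = 5^{−1} = 9 (mod 11).
  i = 2 (α = 5): (5−3)(5−7)(5−2)(5−1) = 2·(−2)·3·4 = −48 ≡ 7, so v_2 = 7^{−1} = 8 (mod 11).
  i = 3 (α = 7): (7−3)(7−5)(7−2)(7−1) = 4·2·5·6 = 240 ≡ 9, so v_3 = 9^{−1} = 5 (mod 11).
  i = 4 (α = 2): (2−3)(2−5)(2−7)(2−1) = (−1)·(−3)·(−5)·1 = −15 ≡ 7, so v_4 = 7^{−1} = 8 (mod 11).
  i = 5 (α = 1): (1−3)(1−5)(1−7)(1−2) = (−2)·(−4)·(−6)·(−1) = 48 ≡ 4, so v_5 = 4^{−1} = 3 (mod 11).
  v = [9, 8, 5, 8, 3].
Step 2: syndromes of r = [3, 2, 1, 2, 4] (all sums mod 11).
  S_0 = Σ v_i r_i = 9·3 + 8·2 + 5·1 + 8·2 + 3·4 = 76 ≡ 10.
  S_1 = Σ v_i α_i r_i = 9·3·3 + 8·5·2 + 5·7·1 + 8·2·2 + 3·1·4 = 240 ≡ 9.
  α_i^2 mod 11 = [9, 3, 5, 4, 1].
  S_2 = Σ v_i α_i^2 r_i = 9·9·3 + 8·3·2 + 5·5·1 + 8·4·2 + 3·1·4 = 392 ≡ 7.
  S = (10, 9, 7) ≠ 0, so r is not a codeword (an error is present).
Step 3: locate the error. For a single error e at position i, S_ℓ = v_i·e·α_i^ℓ, so α_err = S_1/S_0.
  S_0^{−1} = 10^{−1} = 10 (mod 11), so α_err = 9·10 = 90 ≡ 2 = α_4. Error position i = 4.
  Consistency check: S_2/S_1 = 7·5 = 35 ≡ 2 = α_err ✓ (single-error assumption holds).
Step 4: error magnitude e = S_0/v_4 = S_0·∏_{j≠4}(α_4 − α_j) = 10·7 = 70 ≡ 4 (mod 11).
Step 5: correct position 4: c_4 = r_4 − e = 2 − 4 ≡ 9 (mod 11). Hence c = [3, 2, 1, 9, 4].
  Check: interpolating c through the α_i gives m(x) = 10 + 5·x (degree < 2) with m(α_i) = c_i for every i, so c is indeed a codeword.


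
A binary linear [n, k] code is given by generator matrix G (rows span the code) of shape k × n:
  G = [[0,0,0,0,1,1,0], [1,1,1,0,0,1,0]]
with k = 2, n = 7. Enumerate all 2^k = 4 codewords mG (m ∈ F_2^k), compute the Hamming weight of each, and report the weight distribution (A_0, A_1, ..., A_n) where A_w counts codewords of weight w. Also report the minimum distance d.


Weight distribution: A_0 = 1, A_2 = 1, A_4 = 2. Minimum distance d = 2.

Enumerate all 2^2 = 4 messages m ∈ F_2^2.
For each, compute codeword c = mG in F_2^7, then tally its weight.
  m = 00 → c = 0000000, weight = 0.
  m = 10 → c = 0000110, weight = 2.
  m = 01 → c = 1110010, weight = 4.
  m = 11 → c = 1110100, weight = 4.
Tally weights:
  weight 0: 1 codewords.
  weight 2: 1 codewords.
  weight 4: 2 codewords.
Minimum distance d = smallest w > 0 with A_w > 0 = 2.
Sanity: Σ A_w = 4 = 2^2 = 4 ✓.


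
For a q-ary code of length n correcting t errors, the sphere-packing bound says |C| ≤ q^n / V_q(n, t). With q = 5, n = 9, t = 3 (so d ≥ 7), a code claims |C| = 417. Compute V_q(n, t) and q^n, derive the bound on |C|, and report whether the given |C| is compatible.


V_q(n, t) = 5989, q^n = 1953125, Hamming bound = 326, |C| = 417 > bound (violated).

Step 1: Compute V_q(n, t) = Σ_{j=0}^3 C(n, j) (q−1)^j.
  j = 0: C(9,0)·(4)^0 = 1·1 = 1.
  j = 1: C(9,1)·(4)^1 = 9·4 = 36.
  j = 2: C(9,2)·(4)^2 = 36·16 = 576.
  j = 3: C(9,3)·(4)^3 = 84·64 = 5376.
  V_q(n, t) = 1 + 36 + 576 + 5376 = 5989.
Step 2: q^n = 5^9 = 1953125.
Step 3: Hamming bound ⌊q^n / V_q(n,t)⌋ = ⌊1953125/5989⌋ = 326.
Step 4: Compare |C| = 417 to 326: violated.
The claimed |C| lies above the Hamming bound, so no 5-ary code of length 9 with d ≥ 7 can have 417 codewords.


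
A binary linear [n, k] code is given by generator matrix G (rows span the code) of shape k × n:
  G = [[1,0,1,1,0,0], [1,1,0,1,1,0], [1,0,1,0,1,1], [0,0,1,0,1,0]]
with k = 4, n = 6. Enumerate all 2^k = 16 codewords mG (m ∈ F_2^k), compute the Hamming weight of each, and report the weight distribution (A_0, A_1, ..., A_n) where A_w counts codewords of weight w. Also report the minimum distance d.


Weight distribution: A_0 = 1, A_1 = 1, A_2 = 2, A_3 = 6, A_4 = 5, A_5 = 1. Minimum distance d = 1.

Enumerate all 2^4 = 16 messages m ∈ F_2^4.
For each, compute codeword c = mG in F_2^6, then tally its weight.
  m = 0000 → c = 000000, weight = 0.
  m = 1000 → c = 101100, weight = 3.
  m = 0100 → c = 110110, weight = 4.
  m = 1100 → c = 011010, weight = 3.
  m = 0010 → c = 101011, weight = 4.
  m = 1010 → c = 000111, weight = 3.
  m = 0110 → c = 011101, weight = 4.
  m = 1110 → c = 110001, weight = 3.
  m = 0001 → c = 001010, weight = 2.
  m = 1001 → c = 100110, weight = 3.
  m = 0101 → c = 111100, weight = 4.
  m = 1101 → c = 010000, weight = 1.
  m = 0011 → c = 100001, weight = 2.
  m = 1011 → c = 001101, weight = 3.
  m = 0111 → c = 010111, weight = 4.
  m = 1111 → c = 111011, weight = 5.
Tally weights:
  weight 0: 1 codewords.
  weight 1: 1 codewords.
  weight 2: 2 codewords.
  weight 3: 6 codewords.
  weight 4: 5 codewords.
  weight 5: 1 codewords.
Minimum distance d = smallest w > 0 with A_w > 0 = 1.
Sanity: Σ A_w = 16 = 2^4 = 16 ✓.


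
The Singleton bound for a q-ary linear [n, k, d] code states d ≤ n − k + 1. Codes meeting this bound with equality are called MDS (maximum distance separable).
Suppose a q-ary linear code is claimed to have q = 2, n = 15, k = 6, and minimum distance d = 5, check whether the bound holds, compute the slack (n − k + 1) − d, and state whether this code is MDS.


Singleton RHS = n − k + 1 = 10, slack = 5, bound satisfied, not MDS.

Singleton bound: d ≤ n − k + 1.
Here n = 15, k = 6, so n − k + 1 = 10.
Given d = 5, check d ≤ 10: YES.
Slack = (n − k + 1) − d = 5.
The code is NOT MDS (slack = 5 > 0).
Description: the claimed parameters are [15, 6, 5]_2; such a code would be non-MDS.


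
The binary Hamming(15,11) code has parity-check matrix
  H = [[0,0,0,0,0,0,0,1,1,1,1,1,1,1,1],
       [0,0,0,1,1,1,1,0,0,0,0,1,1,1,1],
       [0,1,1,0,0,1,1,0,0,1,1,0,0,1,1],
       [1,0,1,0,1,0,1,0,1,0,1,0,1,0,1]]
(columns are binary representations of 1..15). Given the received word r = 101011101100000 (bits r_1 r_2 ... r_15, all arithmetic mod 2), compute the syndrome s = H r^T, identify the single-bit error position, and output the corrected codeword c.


s = (0, 1, 0, 1)^T, error position = 5, corrected codeword c = 101001101100000

Compute s = H r^T mod 2 one row at a time:
  s_1 = 0 + 1 + 1 + 0 + 0 + 0 + 0 + 0 = 2 ≡ 0 (mod 2).
  s_2 = 0 + 1 + 1 + 1 + 0 + 0 + 0 + 0 = 3 ≡ 1 (mod 2).
  s_3 = 0 + 1 + 1 + 1 + 1 + 0 + 0 + 0 = 4 ≡ 0 (mod 2).
  s_4 = 1 + 1 + 1 + 1 + 1 + 0 + 0 + 0 = 5 ≡ 1 (mod 2).
s = (0, 1, 0, 1)^T — this equals column 5 of H (binary 0101), so error is at position 5.
Correct: flip bit 5 of r = 101011101100000 to get c = 101001101100000.


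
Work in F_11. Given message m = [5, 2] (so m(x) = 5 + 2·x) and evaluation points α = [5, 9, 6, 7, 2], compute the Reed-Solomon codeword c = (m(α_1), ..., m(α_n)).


c = [4, 1, 6, 8, 9]

Message polynomial: m(x) = 5 + 2·x (mod 11).
For each evaluation point α_i, compute m(α_i) mod 11:
  α_1 = 5: Horner steps 2 → 4, so m(5) = 4.
  α_2 = 9: Horner steps 2 → 1, so m(9) = 1.
  α_3 = 6: Horner steps 2 → 6, so m(6) = 6.
  α_4 = 7: Horner steps 2 → 8, so m(7) = 8.
  α_5 = 2: Horner steps 2 → 9, so m(2) = 9.
Codeword c = [4, 1, 6, 8, 9] ∈ F_11^5.


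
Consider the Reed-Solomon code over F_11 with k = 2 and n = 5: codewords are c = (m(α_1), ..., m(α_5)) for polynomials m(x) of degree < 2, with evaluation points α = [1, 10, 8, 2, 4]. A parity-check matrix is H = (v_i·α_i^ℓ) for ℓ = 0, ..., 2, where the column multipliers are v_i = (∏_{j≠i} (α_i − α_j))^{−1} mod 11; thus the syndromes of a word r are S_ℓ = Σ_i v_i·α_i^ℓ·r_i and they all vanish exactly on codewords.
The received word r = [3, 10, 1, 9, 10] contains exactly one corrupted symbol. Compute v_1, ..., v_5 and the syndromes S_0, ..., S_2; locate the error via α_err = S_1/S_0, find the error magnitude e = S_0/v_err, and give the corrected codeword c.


S = (5, 6, 5), error at position 2, error magnitude e = 8, c = [3, 2, 1, 9, 10].

Step 1: column multipliers v_i = (∏_{j≠i}(α_i − α_j))^{−1} mod 11.
  i = 1 (α = 1): (1−10)(1−8)(1−2)(1−4) = (−9)·(−7)·(−1)·(−3) = 189 ≡ 2, so v_1 = 2^{−1} = 6 (mod 11).
  i = 2 (α = 10): (10−1)(10−8)(10−2)(10−4) = 9·2·8·6 = 864 ≡ 6, so v_2 = 6^{−1} = 2 (mod 11).
  i = 3 (α = 8): (8−1)(8−10)(8−2)(8−4) = 7·(−2)·6·4 = −336 ≡ 5, so v_3 = 5^{−1} = 9 (mod 11).
  i = 4 (α = 2): (2−1)(2−10)(2−8)(2−4) = 1·(−8)·(−6)·(−2) = −96 ≡ 3, so v_4 = 3^{−1} = 4 (mod 11).
  i = 5 (α = 4): (4−1)(4−10)(4−8)(4−2) = 3·(−6)·(−4)·2 = 144 ≡ 1, so v_5 = 1^{−1} = 1 (mod 11).
  v = [6, 2, 9, 4, 1].
Step 2: syndromes of r = [3, 10, 1, 9, 10] (all sums mod 11).
  S_0 = Σ v_i r_i = 6·3 + 2·10 + 9·1 + 4·9 + 1·10 = 93 ≡ 5.
  S_1 = Σ v_i α_i r_i = 6·1·3 + 2·10·10 + 9·8·1 + 4·2·9 + 1·4·10 = 402 ≡ 6.
  α_i^2 mod 11 = [1, 1, 9, 4, 5].
  S_2 = Σ v_i α_i^2 r_i = 6·1·3 + 2·1·10 + 9·9·1 + 4·4·9 + 1·5·10 = 313 ≡ 5.
  S = (5, 6, 5) ≠ 0, so r is not a codeword (an error is present).
Step 3: locate the error. For a single error e at position i, S_ℓ = v_i·e·α_i^ℓ, so α_err = S_1/S_0.
  S_0^{−1} = 5^{−1} = 9 (mod 11), so α_err = 6·9 = 54 ≡ 10 = α_2. Error position i = 2.
  Consistency check: S_2/S_1 = 5·2 = 10 ≡ 10 = α_err ✓ (single-error assumption holds).
Step 4: error magnitude e = S_0/v_2 = S_0·∏_{j≠2}(α_2 − α_j) = 5·6 = 30 ≡ 8 (mod 11).
Step 5: correct position 2: c_2 = r_2 − e = 10 − 8 ≡ 2 (mod 11). Hence c = [3, 2, 1, 9, 10].
  Check: interpolating c through the α_i gives m(x) = 8 + 6·x (degree < 2) with m(α_i) = c_i for every i, so c is indeed a codeword.
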